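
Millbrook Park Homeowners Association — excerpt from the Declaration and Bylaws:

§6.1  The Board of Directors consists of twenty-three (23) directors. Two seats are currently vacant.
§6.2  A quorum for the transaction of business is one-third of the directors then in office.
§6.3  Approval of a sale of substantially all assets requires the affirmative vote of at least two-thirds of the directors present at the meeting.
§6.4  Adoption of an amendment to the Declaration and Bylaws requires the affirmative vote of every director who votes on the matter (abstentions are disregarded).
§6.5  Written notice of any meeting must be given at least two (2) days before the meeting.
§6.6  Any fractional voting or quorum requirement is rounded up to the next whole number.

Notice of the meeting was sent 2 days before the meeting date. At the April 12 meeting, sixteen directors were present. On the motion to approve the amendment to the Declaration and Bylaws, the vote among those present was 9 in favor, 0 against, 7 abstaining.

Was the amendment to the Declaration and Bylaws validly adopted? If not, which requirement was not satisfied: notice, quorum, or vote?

Notice: 2 days given; 2 required (2 ≥ 2). Satisfied.
Quorum: 16 present; quorum is 7. Satisfied.
Vote: the amendment to the Declaration and Bylaws requires the unanimous vote of the votes cast (16 present − 7 abstaining = 9). Unanimous means all 9, so 9 affirmative votes are needed; 9 voted in favor. Satisfied.

Valid — all requirements satisfied.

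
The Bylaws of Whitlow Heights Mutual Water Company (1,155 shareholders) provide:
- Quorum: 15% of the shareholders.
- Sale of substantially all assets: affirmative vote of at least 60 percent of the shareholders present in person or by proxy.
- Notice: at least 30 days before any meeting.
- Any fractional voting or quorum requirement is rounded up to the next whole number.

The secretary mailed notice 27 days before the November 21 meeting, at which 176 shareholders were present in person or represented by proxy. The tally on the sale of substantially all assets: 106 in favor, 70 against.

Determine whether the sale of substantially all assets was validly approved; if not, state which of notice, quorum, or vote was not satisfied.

Invalid — notice requirement not satisfied.

Notice: 27 days given; 30 required. Not satisfied.
Quorum: 15% of 1,155 = 173.25, rounded up to 174; 176 present. Satisfied.
Vote: requires three-fifths of those present (176); 3/5 of 176 = 105.60, rounded up to 106, so 106 needed; 106 in favor. Satisfied.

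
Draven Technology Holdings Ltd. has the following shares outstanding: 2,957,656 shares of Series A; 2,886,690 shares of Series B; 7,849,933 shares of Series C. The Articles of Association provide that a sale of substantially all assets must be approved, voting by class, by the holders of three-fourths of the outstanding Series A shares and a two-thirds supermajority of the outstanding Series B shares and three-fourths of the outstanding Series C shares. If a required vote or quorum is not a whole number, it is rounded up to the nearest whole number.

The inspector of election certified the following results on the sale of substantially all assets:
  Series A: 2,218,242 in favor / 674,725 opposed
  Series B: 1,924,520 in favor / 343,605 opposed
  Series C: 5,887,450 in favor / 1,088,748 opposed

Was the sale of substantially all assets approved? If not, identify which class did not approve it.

Approved — every class gave the required vote.

Series A: 3/4 of 2957656 = 2218242; 2,218,242 required, 2,218,242 in favor — approved.
Series B: 2/3 of 2886690 = 1924460; 1,924,460 required, 1,924,520 in favor — approved.
Series C: 3/4 of 7849933 = 5887449.75, rounded up to 5887450; 5,887,450 required, 5,887,450 in favor — approved.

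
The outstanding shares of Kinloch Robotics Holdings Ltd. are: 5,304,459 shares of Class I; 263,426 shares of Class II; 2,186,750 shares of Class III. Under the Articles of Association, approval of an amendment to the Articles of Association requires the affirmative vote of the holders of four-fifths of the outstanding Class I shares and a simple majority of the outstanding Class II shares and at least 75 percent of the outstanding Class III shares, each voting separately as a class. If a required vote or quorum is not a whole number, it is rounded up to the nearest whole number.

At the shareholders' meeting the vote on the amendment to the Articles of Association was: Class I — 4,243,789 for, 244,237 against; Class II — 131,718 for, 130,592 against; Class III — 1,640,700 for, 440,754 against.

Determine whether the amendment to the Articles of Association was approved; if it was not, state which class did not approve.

Class I: 4/5 of 5304459 = 4243567.20, rounded up to 4243568; 4,243,568 required, 4,243,789 in favor — approved.
Class II: a majority of 263426 is 131714; 131,714 required, 131,718 in favor — approved.
Class III: 3/4 of 2186750 = 1640062.50, rounded up to 1640063; 1,640,063 required, 1,640,700 in favor — approved.

Approved — every class gave the required vote.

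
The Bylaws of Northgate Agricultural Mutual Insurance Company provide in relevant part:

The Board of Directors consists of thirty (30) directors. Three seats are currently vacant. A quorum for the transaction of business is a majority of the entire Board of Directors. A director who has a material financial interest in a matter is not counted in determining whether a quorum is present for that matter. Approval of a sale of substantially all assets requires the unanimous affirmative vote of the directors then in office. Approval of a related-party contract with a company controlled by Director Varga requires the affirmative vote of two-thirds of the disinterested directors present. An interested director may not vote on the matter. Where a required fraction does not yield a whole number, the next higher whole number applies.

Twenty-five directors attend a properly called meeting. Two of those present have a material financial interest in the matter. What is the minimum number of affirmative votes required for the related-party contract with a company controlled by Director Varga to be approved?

The related-party contract with a company controlled by Director Varga requires two-thirds of the disinterested directors present (25 − 2 = 23).
2/3 of 23 = 15.33, rounded up to 16.

16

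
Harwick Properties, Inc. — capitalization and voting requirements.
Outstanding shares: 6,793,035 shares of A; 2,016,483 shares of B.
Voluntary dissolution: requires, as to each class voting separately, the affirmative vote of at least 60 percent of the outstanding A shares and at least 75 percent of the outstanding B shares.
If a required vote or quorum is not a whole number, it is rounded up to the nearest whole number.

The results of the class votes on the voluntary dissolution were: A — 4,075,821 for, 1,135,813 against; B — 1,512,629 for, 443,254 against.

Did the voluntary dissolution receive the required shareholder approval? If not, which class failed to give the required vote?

A: 3/5 of 6793035 = 4075821; 4,075,821 required, 4,075,821 in favor — approved.
B: 3/4 of 2016483 = 1512362.25, rounded up to 1512363; 1,512,363 required, 1,512,629 in favor — approved.

Approved — every class gave the required vote.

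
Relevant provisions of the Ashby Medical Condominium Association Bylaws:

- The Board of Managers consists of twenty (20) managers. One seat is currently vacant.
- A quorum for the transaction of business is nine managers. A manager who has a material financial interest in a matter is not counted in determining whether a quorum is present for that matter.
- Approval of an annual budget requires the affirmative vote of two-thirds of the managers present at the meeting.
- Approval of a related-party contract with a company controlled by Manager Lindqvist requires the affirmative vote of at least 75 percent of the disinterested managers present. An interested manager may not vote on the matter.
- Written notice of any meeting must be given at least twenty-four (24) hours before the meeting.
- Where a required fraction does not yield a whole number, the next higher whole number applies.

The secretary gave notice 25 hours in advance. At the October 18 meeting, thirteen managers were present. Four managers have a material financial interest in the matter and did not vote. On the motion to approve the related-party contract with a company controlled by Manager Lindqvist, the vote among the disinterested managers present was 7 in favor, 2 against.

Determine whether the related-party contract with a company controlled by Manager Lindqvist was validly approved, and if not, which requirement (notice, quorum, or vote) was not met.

Notice: 25 hours given; 24 required (25 ≥ 24). Satisfied.
Quorum: 13 present, but the 4 interested managers do not count, leaving 9. Quorum is 9. Satisfied.
Vote: the related-party contract with a company controlled by Manager Lindqvist requires three-fourths of the disinterested managers present (13 − 4 = 9). 3/4 of 9 = 6.75, rounded up to 7, so 7 affirmative votes are needed; 7 voted in favor. Satisfied.

Valid — all requirements satisfied.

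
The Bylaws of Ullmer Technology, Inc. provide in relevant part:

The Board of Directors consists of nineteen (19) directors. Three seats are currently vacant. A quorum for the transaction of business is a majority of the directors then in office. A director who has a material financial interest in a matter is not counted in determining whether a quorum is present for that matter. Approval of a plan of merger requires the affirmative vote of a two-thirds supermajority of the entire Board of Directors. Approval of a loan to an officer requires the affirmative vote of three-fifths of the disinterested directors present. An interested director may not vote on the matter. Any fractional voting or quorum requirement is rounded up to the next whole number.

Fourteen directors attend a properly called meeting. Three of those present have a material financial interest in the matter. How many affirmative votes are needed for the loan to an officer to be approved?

7

The loan to an officer requires three-fifths of the disinterested directors present (14 − 3 = 11).
3/5 of 11 = 6.60, rounded up to 7.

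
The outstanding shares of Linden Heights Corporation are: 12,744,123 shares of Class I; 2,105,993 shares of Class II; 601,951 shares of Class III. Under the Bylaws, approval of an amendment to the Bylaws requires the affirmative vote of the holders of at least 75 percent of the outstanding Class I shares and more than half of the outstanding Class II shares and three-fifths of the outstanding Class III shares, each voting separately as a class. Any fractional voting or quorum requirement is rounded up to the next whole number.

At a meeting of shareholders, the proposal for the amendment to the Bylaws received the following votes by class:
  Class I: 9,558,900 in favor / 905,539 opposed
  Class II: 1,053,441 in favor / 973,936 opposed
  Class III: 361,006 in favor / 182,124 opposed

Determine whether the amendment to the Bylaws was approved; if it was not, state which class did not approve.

Class I: 3/4 of 12744123 = 9558092.25, rounded up to 9558093; 9,558,093 required, 9,558,900 in favor — approved.
Class II: a majority of 2105993 is 1052997; 1,052,997 required, 1,053,441 in favor — approved.
Class III: 3/5 of 601951 = 361170.60, rounded up to 361171; 361,171 required, 361,006 in favor — not approved.

Not approved — the Class III shares did not give the required vote.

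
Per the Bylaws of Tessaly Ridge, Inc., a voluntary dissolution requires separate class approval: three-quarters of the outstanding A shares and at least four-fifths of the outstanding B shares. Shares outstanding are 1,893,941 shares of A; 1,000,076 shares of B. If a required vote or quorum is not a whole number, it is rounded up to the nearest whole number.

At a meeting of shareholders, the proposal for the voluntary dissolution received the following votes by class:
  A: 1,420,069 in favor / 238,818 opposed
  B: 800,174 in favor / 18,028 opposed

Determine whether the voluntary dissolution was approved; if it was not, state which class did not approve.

A: 3/4 of 1893941 = 1420455.75, rounded up to 1420456; 1,420,456 required, 1,420,069 in favor — not approved.
B: 4/5 of 1000076 = 800060.80, rounded up to 800061; 800,061 required, 800,174 in favor — approved.

Not approved — the A shares did not give the required vote.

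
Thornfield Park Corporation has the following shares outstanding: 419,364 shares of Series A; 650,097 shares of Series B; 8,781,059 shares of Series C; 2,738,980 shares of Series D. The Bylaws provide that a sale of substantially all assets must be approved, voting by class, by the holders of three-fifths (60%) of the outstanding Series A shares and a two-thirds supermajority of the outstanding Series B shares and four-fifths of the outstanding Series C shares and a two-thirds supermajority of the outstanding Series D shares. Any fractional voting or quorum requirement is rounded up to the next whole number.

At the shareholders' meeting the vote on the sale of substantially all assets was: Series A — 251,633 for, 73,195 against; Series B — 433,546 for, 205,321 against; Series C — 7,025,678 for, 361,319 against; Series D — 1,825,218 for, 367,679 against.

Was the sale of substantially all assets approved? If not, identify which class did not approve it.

Series A: 3/5 of 419364 = 251618.40, rounded up to 251619; 251,619 required, 251,633 in favor — approved.
Series B: 2/3 of 650097 = 433398; 433,398 required, 433,546 in favor — approved.
Series C: 4/5 of 8781059 = 7024847.20, rounded up to 7024848; 7,024,848 required, 7,025,678 in favor — approved.
Series D: 2/3 of 2738980 = 1825986.67, rounded up to 1825987; 1,825,987 required, 1,825,218 in favor — not approved.

Not approved — the Series D shares did not give the required vote.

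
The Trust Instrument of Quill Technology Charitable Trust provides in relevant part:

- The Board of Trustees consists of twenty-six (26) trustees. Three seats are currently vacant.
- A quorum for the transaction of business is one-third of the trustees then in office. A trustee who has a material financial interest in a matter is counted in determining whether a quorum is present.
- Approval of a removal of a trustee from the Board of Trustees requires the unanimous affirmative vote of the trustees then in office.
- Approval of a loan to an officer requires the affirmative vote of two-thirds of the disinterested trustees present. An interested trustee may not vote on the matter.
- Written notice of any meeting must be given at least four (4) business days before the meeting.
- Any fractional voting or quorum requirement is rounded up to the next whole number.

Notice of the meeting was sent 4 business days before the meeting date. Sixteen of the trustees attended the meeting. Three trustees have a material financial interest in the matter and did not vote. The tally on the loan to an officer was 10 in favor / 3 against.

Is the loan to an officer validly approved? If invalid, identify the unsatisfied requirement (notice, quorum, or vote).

Notice: 4 business days given; 4 required (4 ≥ 4). Satisfied.
Quorum: 16 present (interested trustees count toward quorum); quorum is 8. Satisfied.
Vote: the loan to an officer requires two-thirds of the disinterested trustees present (16 − 3 = 13). 2/3 of 13 = 8.67, rounded up to 9, so 9 affirmative votes are needed; 10 voted in favor. Satisfied.

Valid — all requirements satisfied.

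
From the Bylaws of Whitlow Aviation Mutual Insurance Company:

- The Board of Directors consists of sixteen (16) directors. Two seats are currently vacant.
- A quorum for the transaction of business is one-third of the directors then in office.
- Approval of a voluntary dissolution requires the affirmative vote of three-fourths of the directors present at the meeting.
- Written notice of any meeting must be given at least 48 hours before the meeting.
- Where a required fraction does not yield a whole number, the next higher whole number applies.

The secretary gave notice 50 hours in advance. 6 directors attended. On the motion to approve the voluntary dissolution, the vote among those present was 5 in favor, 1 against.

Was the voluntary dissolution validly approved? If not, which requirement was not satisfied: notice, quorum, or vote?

Valid — all requirements satisfied.

Notice: 50 hours given; 48 required (50 ≥ 48). Satisfied.
Quorum: 6 present; quorum is 5. Satisfied.
Vote: the voluntary dissolution requires three-fourths of the directors present (6). 3/4 of 6 = 4.50, rounded up to 5, so 5 affirmative votes are needed; 5 voted in favor. Satisfied.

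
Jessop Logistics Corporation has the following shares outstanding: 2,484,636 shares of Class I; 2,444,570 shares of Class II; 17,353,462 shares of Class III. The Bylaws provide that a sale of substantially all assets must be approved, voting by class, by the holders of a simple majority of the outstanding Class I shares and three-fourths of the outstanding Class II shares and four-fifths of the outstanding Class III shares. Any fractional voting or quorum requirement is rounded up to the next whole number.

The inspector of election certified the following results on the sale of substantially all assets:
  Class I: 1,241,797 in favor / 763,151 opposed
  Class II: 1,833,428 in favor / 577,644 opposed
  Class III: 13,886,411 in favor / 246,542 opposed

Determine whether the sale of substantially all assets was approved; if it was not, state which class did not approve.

Not approved — the Class I shares did not give the required vote.

Class I: a majority of 2484636 is 1242319; 1,242,319 required, 1,241,797 in favor — not approved.
Class II: 3/4 of 2444570 = 1833427.50, rounded up to 1833428; 1,833,428 required, 1,833,428 in favor — approved.
Class III: 4/5 of 17353462 = 13882769.60, rounded up to 13882770; 13,882,770 required, 13,886,411 in favor — approved.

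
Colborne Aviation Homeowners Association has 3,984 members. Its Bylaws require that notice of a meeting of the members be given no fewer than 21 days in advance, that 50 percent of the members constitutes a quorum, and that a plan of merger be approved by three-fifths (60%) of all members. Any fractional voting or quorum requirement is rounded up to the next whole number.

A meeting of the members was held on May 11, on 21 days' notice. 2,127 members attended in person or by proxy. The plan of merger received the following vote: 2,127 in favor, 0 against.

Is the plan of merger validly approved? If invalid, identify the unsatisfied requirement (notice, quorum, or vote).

Notice: 21 days given; 21 required. Satisfied.
Quorum: 50% of 3,984 = 1,992; 2,127 present. Satisfied.
Vote: requires three-fifths of all members (3,984); 3/5 of 3984 = 2390.40, rounded up to 2391, so 2,391 needed; 2,127 in favor. Not satisfied.

Invalid — vote requirement not satisfied.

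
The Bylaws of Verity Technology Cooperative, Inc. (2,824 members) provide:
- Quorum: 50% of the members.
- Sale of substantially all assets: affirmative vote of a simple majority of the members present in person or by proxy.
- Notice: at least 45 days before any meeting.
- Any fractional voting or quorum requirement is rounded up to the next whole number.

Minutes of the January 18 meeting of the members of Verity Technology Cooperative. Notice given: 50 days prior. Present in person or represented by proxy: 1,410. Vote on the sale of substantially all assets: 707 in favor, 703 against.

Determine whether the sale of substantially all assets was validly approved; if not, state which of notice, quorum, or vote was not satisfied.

Notice: 50 days given; 45 required. Satisfied.
Quorum: 50% of 2,824 = 1,412; 1,410 present. Not satisfied.
Vote: requires a majority of those present (1,410); a majority of 1410 is 706, so 706 needed; 707 in favor. Satisfied.

Invalid — quorum requirement not satisfied.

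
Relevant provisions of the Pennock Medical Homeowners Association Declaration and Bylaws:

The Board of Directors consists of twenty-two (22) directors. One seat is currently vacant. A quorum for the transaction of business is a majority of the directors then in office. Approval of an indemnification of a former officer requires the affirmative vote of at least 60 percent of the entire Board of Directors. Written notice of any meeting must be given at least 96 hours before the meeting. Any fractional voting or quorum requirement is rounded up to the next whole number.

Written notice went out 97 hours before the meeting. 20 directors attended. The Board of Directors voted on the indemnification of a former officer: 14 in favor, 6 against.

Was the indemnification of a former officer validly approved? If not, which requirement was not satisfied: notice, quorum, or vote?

Valid — all requirements satisfied.

Notice: 97 hours given; 96 required (97 ≥ 96). Satisfied.
Quorum: 20 present; quorum is 11. Satisfied.
Vote: the indemnification of a former officer requires three-fifths of the entire Board of Directors (22). 3/5 of 22 = 13.20, rounded up to 14, so 14 affirmative votes are needed; 14 voted in favor. Satisfied.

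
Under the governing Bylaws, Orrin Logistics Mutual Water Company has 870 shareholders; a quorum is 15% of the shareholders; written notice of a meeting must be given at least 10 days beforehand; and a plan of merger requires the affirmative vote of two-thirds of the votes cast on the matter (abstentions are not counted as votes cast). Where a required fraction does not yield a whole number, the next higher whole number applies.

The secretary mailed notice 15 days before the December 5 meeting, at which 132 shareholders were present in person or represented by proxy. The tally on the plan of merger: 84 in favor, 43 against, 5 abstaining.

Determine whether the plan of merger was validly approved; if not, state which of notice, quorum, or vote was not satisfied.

Notice: 15 days given; 10 required. Satisfied.
Quorum: 15% of 870 = 130.50, rounded up to 131; 132 present. Satisfied.
Vote: requires two-thirds of the votes cast (132 − 5 abstaining = 127); 2/3 of 127 = 84.67, rounded up to 85, so 85 needed; 84 in favor. Not satisfied.

Invalid — vote requirement not satisfied.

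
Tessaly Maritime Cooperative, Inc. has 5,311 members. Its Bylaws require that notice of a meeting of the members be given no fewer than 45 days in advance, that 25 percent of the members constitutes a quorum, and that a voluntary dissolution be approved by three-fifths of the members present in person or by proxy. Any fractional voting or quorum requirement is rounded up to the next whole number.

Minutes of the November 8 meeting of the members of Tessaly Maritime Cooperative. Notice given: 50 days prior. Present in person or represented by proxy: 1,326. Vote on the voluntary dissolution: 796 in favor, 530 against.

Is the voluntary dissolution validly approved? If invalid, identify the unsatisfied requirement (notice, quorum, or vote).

Notice: 50 days given; 45 required. Satisfied.
Quorum: 25% of 5,311 = 1,327.75, rounded up to 1,328; 1,326 present. Not satisfied.
Vote: requires three-fifths of those present (1,326); 3/5 of 1326 = 795.60, rounded up to 796, so 796 needed; 796 in favor. Satisfied.

Invalid — quorum requirement not satisfied.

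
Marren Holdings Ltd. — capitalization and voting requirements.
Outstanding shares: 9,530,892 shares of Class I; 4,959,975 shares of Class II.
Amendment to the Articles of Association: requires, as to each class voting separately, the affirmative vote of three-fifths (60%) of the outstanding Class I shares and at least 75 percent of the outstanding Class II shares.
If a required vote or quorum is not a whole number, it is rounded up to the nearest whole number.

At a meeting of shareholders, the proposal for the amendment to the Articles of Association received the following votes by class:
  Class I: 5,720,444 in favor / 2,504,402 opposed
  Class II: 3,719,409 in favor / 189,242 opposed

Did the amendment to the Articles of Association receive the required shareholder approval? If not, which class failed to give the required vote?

Class I: 3/5 of 9530892 = 5718535.20, rounded up to 5718536; 5,718,536 required, 5,720,444 in favor — approved.
Class II: 3/4 of 4959975 = 3719981.25, rounded up to 3719982; 3,719,982 required, 3,719,409 in favor — not approved.

Not approved — the Class II shares did not give the required vote.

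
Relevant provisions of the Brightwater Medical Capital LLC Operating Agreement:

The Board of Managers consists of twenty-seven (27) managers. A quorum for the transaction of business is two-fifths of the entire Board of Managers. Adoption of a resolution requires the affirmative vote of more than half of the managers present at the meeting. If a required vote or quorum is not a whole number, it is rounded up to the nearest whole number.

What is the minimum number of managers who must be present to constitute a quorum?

2/5 of 27 = 10.80, rounded up to 11.

11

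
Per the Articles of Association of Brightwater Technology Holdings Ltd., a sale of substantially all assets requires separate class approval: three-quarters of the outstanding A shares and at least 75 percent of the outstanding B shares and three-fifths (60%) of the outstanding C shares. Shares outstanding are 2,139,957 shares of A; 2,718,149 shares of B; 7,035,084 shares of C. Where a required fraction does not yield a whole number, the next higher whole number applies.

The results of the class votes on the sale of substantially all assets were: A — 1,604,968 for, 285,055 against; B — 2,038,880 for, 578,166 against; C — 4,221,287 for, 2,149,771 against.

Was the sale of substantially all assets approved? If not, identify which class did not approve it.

A: 3/4 of 2139957 = 1604967.75, rounded up to 1604968; 1,604,968 required, 1,604,968 in favor — approved.
B: 3/4 of 2718149 = 2038611.75, rounded up to 2038612; 2,038,612 required, 2,038,880 in favor — approved.
C: 3/5 of 7035084 = 4221050.40, rounded up to 4221051; 4,221,051 required, 4,221,287 in favor — approved.

Approved — every class gave the required vote.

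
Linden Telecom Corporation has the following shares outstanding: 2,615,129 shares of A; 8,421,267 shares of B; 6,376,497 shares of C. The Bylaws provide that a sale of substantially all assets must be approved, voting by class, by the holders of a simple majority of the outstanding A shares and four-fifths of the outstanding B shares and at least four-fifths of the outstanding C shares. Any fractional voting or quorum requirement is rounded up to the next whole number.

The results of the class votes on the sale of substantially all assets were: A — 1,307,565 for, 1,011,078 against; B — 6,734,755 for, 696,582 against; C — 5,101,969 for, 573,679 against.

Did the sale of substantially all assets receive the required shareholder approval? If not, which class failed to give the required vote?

Not approved — the B shares did not give the required vote.

A: a majority of 2615129 is 1307565; 1,307,565 required, 1,307,565 in favor — approved.
B: 4/5 of 8421267 = 6737013.60, rounded up to 6737014; 6,737,014 required, 6,734,755 in favor — not approved.
C: 4/5 of 6376497 = 5101197.60, rounded up to 5101198; 5,101,198 required, 5,101,969 in favor — approved.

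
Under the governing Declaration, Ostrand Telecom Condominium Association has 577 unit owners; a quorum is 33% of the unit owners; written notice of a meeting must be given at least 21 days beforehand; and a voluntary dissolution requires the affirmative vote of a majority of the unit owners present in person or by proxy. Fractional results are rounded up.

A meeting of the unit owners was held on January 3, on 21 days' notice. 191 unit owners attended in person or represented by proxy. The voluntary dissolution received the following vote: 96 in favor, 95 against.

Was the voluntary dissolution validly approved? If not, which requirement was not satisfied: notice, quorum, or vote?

Valid — all requirements satisfied.

Notice: 21 days given; 21 required. Satisfied.
Quorum: 33% of 577 = 190.41, rounded up to 191; 191 present. Satisfied.
Vote: requires a majority of those present (191); a majority of 191 is 96, so 96 needed; 96 in favor. Satisfied.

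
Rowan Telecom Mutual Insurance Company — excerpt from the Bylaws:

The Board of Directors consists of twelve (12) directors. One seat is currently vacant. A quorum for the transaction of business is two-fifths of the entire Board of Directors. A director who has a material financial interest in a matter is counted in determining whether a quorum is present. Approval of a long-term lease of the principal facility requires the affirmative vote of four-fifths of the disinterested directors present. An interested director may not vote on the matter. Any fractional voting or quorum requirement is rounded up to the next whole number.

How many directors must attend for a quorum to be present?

2/5 of 12 = 4.80, rounded up to 5.

5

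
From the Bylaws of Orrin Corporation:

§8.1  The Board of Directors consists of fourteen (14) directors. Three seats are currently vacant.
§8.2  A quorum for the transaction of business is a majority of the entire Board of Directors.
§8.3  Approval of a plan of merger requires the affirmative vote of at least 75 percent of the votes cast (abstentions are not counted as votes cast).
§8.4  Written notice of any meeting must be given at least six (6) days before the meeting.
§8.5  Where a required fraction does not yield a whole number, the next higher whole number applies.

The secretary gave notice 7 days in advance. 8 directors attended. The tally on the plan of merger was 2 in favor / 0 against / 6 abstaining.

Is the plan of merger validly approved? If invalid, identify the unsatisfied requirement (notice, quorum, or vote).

Notice: 7 days given; 6 required (7 ≥ 6). Satisfied.
Quorum: 8 present; quorum is 8. Satisfied.
Vote: the plan of merger requires three-fourths of the votes cast (8 present − 6 abstaining = 2). 3/4 of 2 = 1.50, rounded up to 2, so 2 affirmative votes are needed; 2 voted in favor. Satisfied.

Valid — all requirements satisfied.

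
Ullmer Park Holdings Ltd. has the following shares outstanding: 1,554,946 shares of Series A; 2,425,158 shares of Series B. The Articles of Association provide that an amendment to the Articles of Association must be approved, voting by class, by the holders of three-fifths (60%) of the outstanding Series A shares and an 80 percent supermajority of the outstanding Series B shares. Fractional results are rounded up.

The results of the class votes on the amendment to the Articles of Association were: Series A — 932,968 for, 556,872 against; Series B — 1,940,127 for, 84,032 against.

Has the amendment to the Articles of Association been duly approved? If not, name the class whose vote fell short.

Approved — every class gave the required vote.

Series A: 3/5 of 1554946 = 932967.60, rounded up to 932968; 932,968 required, 932,968 in favor — approved.
Series B: 4/5 of 2425158 = 1940126.40, rounded up to 1940127; 1,940,127 required, 1,940,127 in favor — approved.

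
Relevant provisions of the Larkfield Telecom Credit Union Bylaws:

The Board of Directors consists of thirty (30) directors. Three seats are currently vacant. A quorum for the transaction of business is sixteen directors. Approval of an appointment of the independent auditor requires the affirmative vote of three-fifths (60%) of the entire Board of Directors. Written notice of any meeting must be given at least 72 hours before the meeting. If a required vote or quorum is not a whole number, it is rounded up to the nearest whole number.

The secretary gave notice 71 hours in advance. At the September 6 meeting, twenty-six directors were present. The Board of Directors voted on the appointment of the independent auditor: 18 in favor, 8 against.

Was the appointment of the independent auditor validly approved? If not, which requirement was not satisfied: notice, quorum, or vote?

Notice: 71 hours given; 72 required (71 < 72). Not satisfied.
Quorum: 26 present; quorum is 16. Satisfied.
Vote: the appointment of the independent auditor requires three-fifths of the entire Board of Directors (30). 3/5 of 30 = 18, so 18 affirmative votes are needed; 18 voted in favor. Satisfied.

Invalid — notice requirement not satisfied.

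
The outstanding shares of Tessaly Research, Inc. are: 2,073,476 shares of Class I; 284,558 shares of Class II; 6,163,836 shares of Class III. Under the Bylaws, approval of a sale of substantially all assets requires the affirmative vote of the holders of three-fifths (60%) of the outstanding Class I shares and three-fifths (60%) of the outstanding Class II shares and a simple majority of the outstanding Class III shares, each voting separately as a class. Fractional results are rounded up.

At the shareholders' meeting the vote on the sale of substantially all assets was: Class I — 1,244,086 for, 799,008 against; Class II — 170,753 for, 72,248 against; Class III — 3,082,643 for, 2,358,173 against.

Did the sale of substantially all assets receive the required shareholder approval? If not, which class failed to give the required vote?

Approved — every class gave the required vote.

Class I: 3/5 of 2073476 = 1244085.60, rounded up to 1244086; 1,244,086 required, 1,244,086 in favor — approved.
Class II: 3/5 of 284558 = 170734.80, rounded up to 170735; 170,735 required, 170,753 in favor — approved.
Class III: a majority of 6163836 is 3081919; 3,081,919 required, 3,082,643 in favor — approved.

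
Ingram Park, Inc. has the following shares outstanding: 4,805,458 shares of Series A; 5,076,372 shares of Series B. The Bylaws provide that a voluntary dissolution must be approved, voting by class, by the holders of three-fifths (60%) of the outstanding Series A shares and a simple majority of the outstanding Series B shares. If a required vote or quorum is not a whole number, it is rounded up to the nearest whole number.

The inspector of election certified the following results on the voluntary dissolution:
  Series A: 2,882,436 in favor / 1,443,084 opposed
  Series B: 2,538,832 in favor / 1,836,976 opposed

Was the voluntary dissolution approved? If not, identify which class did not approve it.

Series A: 3/5 of 4805458 = 2883274.80, rounded up to 2883275; 2,883,275 required, 2,882,436 in favor — not approved.
Series B: a majority of 5076372 is 2538187; 2,538,187 required, 2,538,832 in favor — approved.

Not approved — the Series A shares did not give the required vote.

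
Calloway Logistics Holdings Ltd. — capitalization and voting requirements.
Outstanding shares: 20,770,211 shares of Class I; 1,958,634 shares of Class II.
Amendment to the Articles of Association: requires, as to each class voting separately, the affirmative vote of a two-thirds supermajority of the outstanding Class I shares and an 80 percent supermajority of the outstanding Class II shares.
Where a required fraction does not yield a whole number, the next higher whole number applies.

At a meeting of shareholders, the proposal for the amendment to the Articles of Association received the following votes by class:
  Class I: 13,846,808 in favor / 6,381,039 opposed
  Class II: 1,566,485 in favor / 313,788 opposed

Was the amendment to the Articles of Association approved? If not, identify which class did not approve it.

Not approved — the Class II shares did not give the required vote.

Class I: 2/3 of 20770211 = 13846807.33, rounded up to 13846808; 13,846,808 required, 13,846,808 in favor — approved.
Class II: 4/5 of 1958634 = 1566907.20, rounded up to 1566908; 1,566,908 required, 1,566,485 in favor — not approved.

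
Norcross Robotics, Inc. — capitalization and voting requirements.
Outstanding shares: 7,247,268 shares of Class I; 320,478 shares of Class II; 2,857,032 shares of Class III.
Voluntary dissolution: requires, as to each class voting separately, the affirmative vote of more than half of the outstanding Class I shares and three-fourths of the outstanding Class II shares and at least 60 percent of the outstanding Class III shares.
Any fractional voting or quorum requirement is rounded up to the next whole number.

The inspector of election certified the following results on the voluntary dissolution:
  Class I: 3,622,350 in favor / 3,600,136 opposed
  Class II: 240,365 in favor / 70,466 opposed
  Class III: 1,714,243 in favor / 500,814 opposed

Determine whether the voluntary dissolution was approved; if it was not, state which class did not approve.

Not approved — the Class I shares did not give the required vote.

Class I: a majority of 7247268 is 3623635; 3,623,635 required, 3,622,350 in favor — not approved.
Class II: 3/4 of 320478 = 240358.50, rounded up to 240359; 240,359 required, 240,365 in favor — approved.
Class III: 3/5 of 2857032 = 1714219.20, rounded up to 1714220; 1,714,220 required, 1,714,243 in favor — approved.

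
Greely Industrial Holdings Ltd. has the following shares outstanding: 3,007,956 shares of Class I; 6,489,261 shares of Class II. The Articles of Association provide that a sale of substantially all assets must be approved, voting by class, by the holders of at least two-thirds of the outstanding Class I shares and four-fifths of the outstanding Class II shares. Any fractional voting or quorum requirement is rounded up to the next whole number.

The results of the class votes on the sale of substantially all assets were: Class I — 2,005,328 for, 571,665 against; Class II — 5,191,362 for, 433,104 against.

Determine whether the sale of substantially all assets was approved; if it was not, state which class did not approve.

Not approved — the Class II shares did not give the required vote.

Class I: 2/3 of 3007956 = 2005304; 2,005,304 required, 2,005,328 in favor — approved.
Class II: 4/5 of 6489261 = 5191408.80, rounded up to 5191409; 5,191,409 required, 5,191,362 in favor — not approved.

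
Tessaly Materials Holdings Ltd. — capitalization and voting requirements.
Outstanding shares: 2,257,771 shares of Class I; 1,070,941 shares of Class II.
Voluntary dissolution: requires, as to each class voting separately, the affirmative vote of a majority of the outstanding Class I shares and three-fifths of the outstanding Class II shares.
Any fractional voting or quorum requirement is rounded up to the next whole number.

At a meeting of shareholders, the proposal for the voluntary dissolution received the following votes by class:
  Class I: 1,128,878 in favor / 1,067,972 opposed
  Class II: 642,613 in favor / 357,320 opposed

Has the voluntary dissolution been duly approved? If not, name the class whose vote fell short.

Not approved — the Class I shares did not give the required vote.

Class I: a majority of 2257771 is 1128886; 1,128,886 required, 1,128,878 in favor — not approved.
Class II: 3/5 of 1070941 = 642564.60, rounded up to 642565; 642,565 required, 642,613 in favor — approved.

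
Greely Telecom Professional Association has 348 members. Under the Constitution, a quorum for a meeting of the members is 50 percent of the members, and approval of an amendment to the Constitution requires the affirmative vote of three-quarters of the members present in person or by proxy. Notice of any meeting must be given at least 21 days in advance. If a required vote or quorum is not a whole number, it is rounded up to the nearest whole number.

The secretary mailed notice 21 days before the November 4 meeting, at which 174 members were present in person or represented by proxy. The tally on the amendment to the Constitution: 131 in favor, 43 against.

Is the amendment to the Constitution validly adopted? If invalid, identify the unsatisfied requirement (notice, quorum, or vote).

Notice: 21 days given; 21 required. Satisfied.
Quorum: 50% of 348 = 174; 174 present. Satisfied.
Vote: requires three-fourths of those present (174); 3/4 of 174 = 130.50, rounded up to 131, so 131 needed; 131 in favor. Satisfied.

Valid — all requirements satisfied.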